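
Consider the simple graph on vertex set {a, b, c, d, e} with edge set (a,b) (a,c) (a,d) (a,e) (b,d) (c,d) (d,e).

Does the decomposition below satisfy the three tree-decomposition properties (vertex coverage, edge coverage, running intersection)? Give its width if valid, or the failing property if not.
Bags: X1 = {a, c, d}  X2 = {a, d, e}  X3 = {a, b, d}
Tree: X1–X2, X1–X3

Yes; width 2.

Every vertex of G appears in some bag (union = {a, b, c, d, e}); every edge is covered by a bag; and for each vertex v the set of bags containing v is connected in the bag tree. The decomposition is therefore valid. The largest bag has 3 vertices, so the width is 2.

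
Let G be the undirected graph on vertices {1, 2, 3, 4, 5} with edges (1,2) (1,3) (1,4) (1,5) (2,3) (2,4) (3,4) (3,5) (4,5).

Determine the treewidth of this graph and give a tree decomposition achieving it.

Every bag has size at most 4, so the width is 4 − 1 = 3 and tw(G) ≤ 3. Conversely, {1, 2, 3, 4} is a clique of size 4, and the vertices of any clique must share a bag in every tree decomposition; so some bag has ≥ 4 vertices and tw(G) ≥ 3. Hence tw(G) = 3 exactly.

Treewidth 3.
Bags: B1 = {1, 3, 4, 5}  B2 = {1, 2, 3, 4}
Tree: B1–B2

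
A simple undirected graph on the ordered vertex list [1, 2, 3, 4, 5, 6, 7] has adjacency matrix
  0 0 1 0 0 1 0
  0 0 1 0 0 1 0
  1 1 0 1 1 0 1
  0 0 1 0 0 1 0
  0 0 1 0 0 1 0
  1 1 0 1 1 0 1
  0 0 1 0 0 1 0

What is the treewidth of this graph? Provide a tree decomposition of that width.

Treewidth 2.
One such decomposition:
Bags: B1 = {3, 4, 6}  B2 = {3, 6, 7}  B3 = {1, 3, 6}  B4 = {3, 5, 6}  B5 = {2, 3, 6}
Tree: B1–B2, B2–B3, B3–B4, B4–B5

Every bag has size at most 3, so the width is 3 − 1 = 2 and tw(G) ≤ 2. Since 3–4–6–7–3 is a cycle in G, G is not acyclic. Forests are exactly the graphs of treewidth ≤ 1, so tw(G) ≥ 2. The upper and lower bounds meet at 2, so that is the treewidth.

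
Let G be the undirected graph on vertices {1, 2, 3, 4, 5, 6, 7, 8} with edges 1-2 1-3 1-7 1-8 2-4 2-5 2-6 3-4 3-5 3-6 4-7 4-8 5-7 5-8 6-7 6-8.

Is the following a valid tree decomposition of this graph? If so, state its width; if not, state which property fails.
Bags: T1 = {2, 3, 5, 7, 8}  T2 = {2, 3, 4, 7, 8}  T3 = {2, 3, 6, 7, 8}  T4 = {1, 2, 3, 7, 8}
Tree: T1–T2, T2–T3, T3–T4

Yes; width 4.

Every vertex of G appears in some bag (union = {1, 2, 3, 4, 5, 6, 7, 8}); every edge is covered by a bag; and for each vertex v the set of bags containing v is connected in the bag tree. The decomposition is therefore valid. The largest bag has 5 vertices, so the width is 4.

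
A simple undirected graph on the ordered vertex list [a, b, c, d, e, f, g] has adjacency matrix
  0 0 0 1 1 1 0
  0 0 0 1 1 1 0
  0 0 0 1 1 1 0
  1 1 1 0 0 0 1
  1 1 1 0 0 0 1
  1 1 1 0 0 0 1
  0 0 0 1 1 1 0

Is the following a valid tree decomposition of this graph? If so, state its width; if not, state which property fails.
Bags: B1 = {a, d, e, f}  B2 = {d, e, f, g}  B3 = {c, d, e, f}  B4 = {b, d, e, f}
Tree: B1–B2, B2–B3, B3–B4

Yes; width 3.

Vertex coverage: the bags together contain {a, b, c, d, e, f, g}, the full vertex set. Edge coverage: each edge of G has both endpoints in at least one bag. Running intersection: for every vertex, the bags containing it form a connected subtree. All three properties hold, so this is a valid tree decomposition of width max|bag| − 1 = 3, and hence tw(G) ≤ 3.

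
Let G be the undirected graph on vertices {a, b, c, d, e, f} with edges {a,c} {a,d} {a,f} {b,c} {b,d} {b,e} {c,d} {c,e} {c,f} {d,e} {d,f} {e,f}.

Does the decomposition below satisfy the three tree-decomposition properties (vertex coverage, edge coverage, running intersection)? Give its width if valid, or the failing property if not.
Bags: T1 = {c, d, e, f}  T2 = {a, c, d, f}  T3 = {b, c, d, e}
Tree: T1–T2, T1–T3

Yes; width 3.

Checking the three conditions: (i) the bags cover all of {a, b, c, d, e, f}; (ii) for each edge, some bag contains both endpoints; (iii) the bags containing any fixed vertex form a subtree. All hold, so the decomposition is valid with width 4 − 1 = 3.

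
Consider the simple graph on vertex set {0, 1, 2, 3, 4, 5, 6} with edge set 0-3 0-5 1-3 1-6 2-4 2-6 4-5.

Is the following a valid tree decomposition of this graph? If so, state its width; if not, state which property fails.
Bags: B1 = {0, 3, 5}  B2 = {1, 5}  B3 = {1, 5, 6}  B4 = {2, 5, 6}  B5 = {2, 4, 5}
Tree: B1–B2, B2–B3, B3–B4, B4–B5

No — edge (3,1) lies in no bag.

A tree decomposition must satisfy three properties: every vertex lies in some bag; for every edge, both endpoints lie together in some bag; and for every vertex, the bags containing it form a connected subtree. Here edge (3,1) lies in no bag, so the decomposition is invalid.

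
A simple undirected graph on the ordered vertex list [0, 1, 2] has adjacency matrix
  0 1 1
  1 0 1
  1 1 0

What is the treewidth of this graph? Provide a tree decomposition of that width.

With just one bag of size 3, the width is 3 − 1 = 2, so tw(G) ≤ 2. For the lower bound, the 3 vertices {0, 1, 2} are pairwise adjacent, and any tree decomposition puts a clique entirely inside one bag — forcing width ≥ 2. Combining the bounds, tw(G) = 2.

Treewidth 2.
Bags: B1 = {0, 1, 2}
Tree: (single bag)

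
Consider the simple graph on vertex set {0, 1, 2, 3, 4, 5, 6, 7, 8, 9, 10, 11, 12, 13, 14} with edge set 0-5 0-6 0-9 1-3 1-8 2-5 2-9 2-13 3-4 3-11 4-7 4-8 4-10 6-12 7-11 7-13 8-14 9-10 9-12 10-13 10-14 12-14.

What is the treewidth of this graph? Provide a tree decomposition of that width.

Treewidth 3.
One such decomposition:
Bags: B1 = {0, 2, 5, 6}  B2 = {0, 2, 6, 9}  B3 = {2, 6, 9, 12}  B4 = {2, 9, 12, 13}  B5 = {9, 10, 12, 13}  B6 = {10, 12, 13, 14}  B7 = {7, 10, 13, 14}  B8 = {4, 7, 10, 14}  B9 = {4, 7, 8, 14}  B10 = {4, 7, 8, 11}  B11 = {3, 4, 8, 11}  B12 = {1, 3, 8, 11}
Tree: B1–B2, B2–B3, B3–B4, B4–B5, B5–B6, B6–B7, B7–B8, B8–B9, B9–B10, B10–B11, B11–B12

The largest bag has 4 vertices, giving width 3; this decomposition certifies tw(G) ≤ 3. For the lower bound: the 4 vertex sets {0,5,6}, {2}, {9}, {10,12,13,14} are disjoint, each induces a connected subgraph, and every pair is joined by at least one edge of G. Contracting each set to a single vertex therefore yields K_{4} as a minor, and since treewidth is minor-monotone, tw(G) ≥ tw(K_{4}) = 3. The upper and lower bounds meet at 3, so that is the treewidth.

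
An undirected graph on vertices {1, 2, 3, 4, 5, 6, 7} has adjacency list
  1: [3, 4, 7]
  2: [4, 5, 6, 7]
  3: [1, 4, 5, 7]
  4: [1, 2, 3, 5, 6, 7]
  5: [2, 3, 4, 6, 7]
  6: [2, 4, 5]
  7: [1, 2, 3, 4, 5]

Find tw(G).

A width-3 tree decomposition is:
Bags: B1 = {2, 4, 5, 6}  B2 = {2, 4, 5, 7}  B3 = {3, 4, 5, 7}  B4 = {1, 3, 4, 7}
Tree: B1–B2, B2–B3, B3–B4
The largest bag has 4 vertices, giving width 3; this decomposition certifies tw(G) ≤ 3. For the lower bound, the 4 vertices {1, 3, 4, 7} are pairwise adjacent, and any tree decomposition puts a clique entirely inside one bag — forcing width ≥ 3. The upper and lower bounds meet at 3, so that is the treewidth.

3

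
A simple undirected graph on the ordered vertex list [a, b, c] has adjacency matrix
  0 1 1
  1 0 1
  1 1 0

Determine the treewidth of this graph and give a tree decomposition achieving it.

A single bag containing all 3 vertices is trivially a valid decomposition of width 2. Conversely, {a, b, c} is a clique of size 3, and the vertices of any clique must share a bag in every tree decomposition; so some bag has ≥ 3 vertices and tw(G) ≥ 2. Combining the bounds, tw(G) = 2.

Treewidth 2.
One such decomposition:
Bags: B1 = {a, b, c}
Tree: (single bag)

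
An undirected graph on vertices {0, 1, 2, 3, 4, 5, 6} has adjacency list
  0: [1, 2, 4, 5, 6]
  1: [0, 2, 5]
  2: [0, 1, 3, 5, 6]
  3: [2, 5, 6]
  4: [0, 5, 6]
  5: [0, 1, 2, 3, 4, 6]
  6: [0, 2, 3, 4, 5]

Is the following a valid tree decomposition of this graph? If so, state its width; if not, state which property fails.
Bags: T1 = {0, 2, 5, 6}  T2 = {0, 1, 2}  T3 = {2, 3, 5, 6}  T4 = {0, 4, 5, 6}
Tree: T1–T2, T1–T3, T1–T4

No — edge (5,1) lies in no bag.

A tree decomposition must satisfy three properties: every vertex lies in some bag; for every edge, both endpoints lie together in some bag; and for every vertex, the bags containing it form a connected subtree. Here edge (5,1) lies in no bag, so the decomposition is invalid.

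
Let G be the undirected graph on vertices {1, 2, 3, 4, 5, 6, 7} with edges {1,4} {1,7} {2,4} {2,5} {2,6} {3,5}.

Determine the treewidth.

A width-1 tree decomposition is:
Bags: B1 = {2, 6}  B2 = {2, 5}  B3 = {2, 4}  B4 = {1, 4}  B5 = {1, 7}  B6 = {3, 5}
Tree: B1–B2, B2–B3, B3–B4, B4–B5, B2–B6
Every bag has size at most 2, so the width is 2 − 1 = 1 and tw(G) ≤ 1. Since G has at least one edge (e.g. 6–2), it is not an edgeless graph, so tw(G) ≥ 1. Therefore the treewidth is 1.

1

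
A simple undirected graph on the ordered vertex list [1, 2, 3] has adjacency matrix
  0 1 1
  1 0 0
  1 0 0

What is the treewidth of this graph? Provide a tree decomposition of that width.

The largest bag has 2 vertices, giving width 1; this decomposition certifies tw(G) ≤ 1. G has an edge, so its treewidth is at least 1. Hence tw(G) = 1 exactly.

Treewidth 1.
One optimal decomposition is:
Bags: B1 = {1, 3}  B2 = {1, 2}
Tree: B1–B2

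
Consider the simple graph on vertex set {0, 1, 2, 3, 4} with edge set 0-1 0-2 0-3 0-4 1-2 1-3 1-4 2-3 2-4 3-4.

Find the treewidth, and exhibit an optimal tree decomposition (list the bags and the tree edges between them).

With just one bag of size 5, the width is 5 − 1 = 4, so tw(G) ≤ 4. For the lower bound, the 5 vertices {0, 1, 2, 3, 4} are pairwise adjacent, and any tree decomposition puts a clique entirely inside one bag — forcing width ≥ 4. Therefore the treewidth is 4.

Treewidth 4.
One optimal decomposition is:
Bags: B1 = {0, 1, 2, 3, 4}
Tree: (single bag)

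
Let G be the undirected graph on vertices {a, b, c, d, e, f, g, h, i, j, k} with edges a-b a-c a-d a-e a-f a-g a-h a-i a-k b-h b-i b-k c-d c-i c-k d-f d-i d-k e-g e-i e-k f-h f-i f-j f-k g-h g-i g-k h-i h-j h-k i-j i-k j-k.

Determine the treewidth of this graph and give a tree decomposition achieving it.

Treewidth 4.
One such decomposition:
Bags: B1 = {a, f, h, i, k}  B2 = {a, d, f, i, k}  B3 = {f, h, i, j, k}  B4 = {a, b, h, i, k}  B5 = {a, g, h, i, k}  B6 = {a, e, g, i, k}  B7 = {a, c, d, i, k}
Tree: B1–B2, B1–B3, B1–B4, B1–B5, B5–B6, B2–B7

The largest bag has 5 vertices, giving width 4; this decomposition certifies tw(G) ≤ 4. On the other hand G contains the 5-clique {f, h, i, j, k}. A clique must lie in a single bag of any decomposition, so no decomposition can have width below 4. The upper and lower bounds meet at 4, so that is the treewidth.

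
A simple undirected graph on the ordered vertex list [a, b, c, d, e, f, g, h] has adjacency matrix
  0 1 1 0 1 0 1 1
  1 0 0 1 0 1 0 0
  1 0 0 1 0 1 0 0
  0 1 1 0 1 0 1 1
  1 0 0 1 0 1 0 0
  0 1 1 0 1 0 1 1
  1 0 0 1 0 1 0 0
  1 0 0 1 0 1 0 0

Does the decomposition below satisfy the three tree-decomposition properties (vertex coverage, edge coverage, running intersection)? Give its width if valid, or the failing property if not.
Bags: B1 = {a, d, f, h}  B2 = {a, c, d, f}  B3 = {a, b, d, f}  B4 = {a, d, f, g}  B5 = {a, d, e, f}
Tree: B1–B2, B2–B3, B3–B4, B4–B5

Yes; width 3.

Checking the three conditions: (i) the bags cover all of {a, b, c, d, e, f, g, h}; (ii) for each edge, some bag contains both endpoints; (iii) the bags containing any fixed vertex form a subtree. All hold, so the decomposition is valid with width 4 − 1 = 3.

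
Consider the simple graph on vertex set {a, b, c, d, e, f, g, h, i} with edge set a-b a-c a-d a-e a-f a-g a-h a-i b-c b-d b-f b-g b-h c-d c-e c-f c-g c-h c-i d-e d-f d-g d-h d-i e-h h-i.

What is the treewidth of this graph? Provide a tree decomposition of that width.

Treewidth 4.
Bags: B1 = {a, b, c, d, g}  B2 = {a, b, c, d, f}  B3 = {a, b, c, d, h}  B4 = {a, c, d, e, h}  B5 = {a, c, d, h, i}
Tree: B1–B2, B1–B3, B3–B4, B4–B5

Every bag has size at most 5, so the width is 5 − 1 = 4 and tw(G) ≤ 4. On the other hand G contains the 5-clique {a, b, c, d, g}. A clique must lie in a single bag of any decomposition, so no decomposition can have width below 4. Combining the bounds, tw(G) = 4.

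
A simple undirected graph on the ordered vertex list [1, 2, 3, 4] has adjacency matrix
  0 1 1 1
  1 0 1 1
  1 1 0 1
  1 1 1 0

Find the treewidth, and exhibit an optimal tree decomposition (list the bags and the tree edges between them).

A single bag containing all 4 vertices is trivially a valid decomposition of width 3. Conversely, {1, 2, 3, 4} is a clique of size 4, and the vertices of any clique must share a bag in every tree decomposition; so some bag has ≥ 4 vertices and tw(G) ≥ 3. The upper and lower bounds meet at 3, so that is the treewidth.

Treewidth 3.
One such decomposition:
Bags: B1 = {1, 2, 3, 4}
Tree: (single bag)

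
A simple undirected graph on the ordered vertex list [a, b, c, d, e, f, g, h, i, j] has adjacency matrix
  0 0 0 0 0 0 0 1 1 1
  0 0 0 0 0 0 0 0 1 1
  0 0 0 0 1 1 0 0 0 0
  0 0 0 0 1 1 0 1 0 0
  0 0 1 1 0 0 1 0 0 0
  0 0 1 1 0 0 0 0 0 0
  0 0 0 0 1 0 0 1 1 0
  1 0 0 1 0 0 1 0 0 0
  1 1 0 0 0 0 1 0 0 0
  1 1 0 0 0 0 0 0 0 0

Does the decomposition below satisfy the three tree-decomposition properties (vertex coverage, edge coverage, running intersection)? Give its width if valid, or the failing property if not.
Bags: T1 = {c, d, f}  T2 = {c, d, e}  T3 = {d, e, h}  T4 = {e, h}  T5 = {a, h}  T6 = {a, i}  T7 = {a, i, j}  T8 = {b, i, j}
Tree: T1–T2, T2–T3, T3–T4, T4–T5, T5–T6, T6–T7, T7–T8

A tree decomposition must satisfy three properties: every vertex lies in some bag; for every edge, both endpoints lie together in some bag; and for every vertex, the bags containing it form a connected subtree. Here vertex g appears in no bag, so the decomposition is invalid.

No — vertex g appears in no bag.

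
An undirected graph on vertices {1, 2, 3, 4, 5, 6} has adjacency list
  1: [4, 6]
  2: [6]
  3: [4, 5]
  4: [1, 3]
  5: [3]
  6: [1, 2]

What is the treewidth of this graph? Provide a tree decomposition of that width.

Each bag holds 2 vertices, so the decomposition has width 1, which upper-bounds the treewidth. G has an edge, so its treewidth is at least 1. Therefore the treewidth is 1.

Treewidth 1.
One optimal decomposition is:
Bags: B1 = {3, 5}  B2 = {3, 4}  B3 = {1, 4}  B4 = {1, 6}  B5 = {2, 6}
Tree: B1–B2, B2–B3, B3–B4, B4–B5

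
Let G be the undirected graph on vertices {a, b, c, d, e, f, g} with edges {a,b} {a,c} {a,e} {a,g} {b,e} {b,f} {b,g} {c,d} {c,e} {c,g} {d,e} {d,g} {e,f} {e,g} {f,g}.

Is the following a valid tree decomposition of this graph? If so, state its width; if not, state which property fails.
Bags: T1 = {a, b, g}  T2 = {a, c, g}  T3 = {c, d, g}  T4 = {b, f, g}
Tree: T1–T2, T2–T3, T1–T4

A tree decomposition must satisfy three properties: every vertex lies in some bag; for every edge, both endpoints lie together in some bag; and for every vertex, the bags containing it form a connected subtree. Here vertex e appears in no bag, so the decomposition is invalid.

No — vertex e appears in no bag.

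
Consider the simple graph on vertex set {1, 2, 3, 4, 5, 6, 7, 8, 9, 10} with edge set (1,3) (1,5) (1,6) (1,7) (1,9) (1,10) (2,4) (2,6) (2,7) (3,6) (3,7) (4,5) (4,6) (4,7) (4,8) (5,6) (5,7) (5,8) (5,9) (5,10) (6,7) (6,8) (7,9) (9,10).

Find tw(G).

A width-3 tree decomposition is:
Bags: B1 = {4, 5, 6, 7}  B2 = {1, 5, 6, 7}  B3 = {1, 5, 7, 9}  B4 = {1, 3, 6, 7}  B5 = {2, 4, 6, 7}  B6 = {4, 5, 6, 8}  B7 = {1, 5, 9, 10}
Tree: B1–B2, B2–B3, B2–B4, B1–B5, B1–B6, B3–B7
The largest bag has 4 vertices, giving width 3; this decomposition certifies tw(G) ≤ 3. Conversely, {2, 4, 6, 7} is a clique of size 4, and the vertices of any clique must share a bag in every tree decomposition; so some bag has ≥ 4 vertices and tw(G) ≥ 3. Hence tw(G) = 3 exactly.

3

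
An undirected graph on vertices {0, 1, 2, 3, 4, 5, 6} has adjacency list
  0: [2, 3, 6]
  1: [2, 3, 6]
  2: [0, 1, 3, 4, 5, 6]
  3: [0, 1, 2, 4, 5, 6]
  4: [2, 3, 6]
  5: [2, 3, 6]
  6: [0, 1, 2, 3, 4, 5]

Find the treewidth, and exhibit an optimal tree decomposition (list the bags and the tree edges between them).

Every bag has size at most 4, so the width is 4 − 1 = 3 and tw(G) ≤ 3. Conversely, {0, 2, 3, 6} is a clique of size 4, and the vertices of any clique must share a bag in every tree decomposition; so some bag has ≥ 4 vertices and tw(G) ≥ 3. Therefore the treewidth is 3.

Treewidth 3.
One such decomposition:
Bags: B1 = {2, 3, 5, 6}  B2 = {0, 2, 3, 6}  B3 = {1, 2, 3, 6}  B4 = {2, 3, 4, 6}
Tree: B1–B2, B1–B3, B1–B4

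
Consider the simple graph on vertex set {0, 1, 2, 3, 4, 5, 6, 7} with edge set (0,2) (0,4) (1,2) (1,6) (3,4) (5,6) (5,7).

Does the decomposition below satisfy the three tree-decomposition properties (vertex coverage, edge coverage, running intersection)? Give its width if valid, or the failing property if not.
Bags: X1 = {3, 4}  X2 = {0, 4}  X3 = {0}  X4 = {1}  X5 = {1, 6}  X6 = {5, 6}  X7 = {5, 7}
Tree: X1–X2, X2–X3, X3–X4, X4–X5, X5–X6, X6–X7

No — vertex 2 appears in no bag.

A tree decomposition must satisfy three properties: every vertex lies in some bag; for every edge, both endpoints lie together in some bag; and for every vertex, the bags containing it form a connected subtree. Here vertex 2 appears in no bag, so the decomposition is invalid.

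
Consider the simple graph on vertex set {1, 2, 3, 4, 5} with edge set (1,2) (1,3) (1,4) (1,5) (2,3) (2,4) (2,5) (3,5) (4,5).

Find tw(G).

A width-3 tree decomposition is:
Bags: B1 = {1, 2, 4, 5}  B2 = {1, 2, 3, 5}
Tree: B1–B2
Every bag has size at most 4, so the width is 4 − 1 = 3 and tw(G) ≤ 3. For the lower bound, the 4 vertices {1, 2, 3, 5} are pairwise adjacent, and any tree decomposition puts a clique entirely inside one bag — forcing width ≥ 3. Therefore the treewidth is 3.

3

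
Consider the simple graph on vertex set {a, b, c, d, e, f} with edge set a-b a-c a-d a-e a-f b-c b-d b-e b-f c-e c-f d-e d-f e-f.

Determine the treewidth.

A width-4 tree decomposition is:
Bags: B1 = {a, b, c, e, f}  B2 = {a, b, d, e, f}
Tree: B1–B2
Every bag has size at most 5, so the width is 5 − 1 = 4 and tw(G) ≤ 4. Conversely, {a, b, d, e, f} is a clique of size 5, and the vertices of any clique must share a bag in every tree decomposition; so some bag has ≥ 5 vertices and tw(G) ≥ 4. Therefore the treewidth is 4.

4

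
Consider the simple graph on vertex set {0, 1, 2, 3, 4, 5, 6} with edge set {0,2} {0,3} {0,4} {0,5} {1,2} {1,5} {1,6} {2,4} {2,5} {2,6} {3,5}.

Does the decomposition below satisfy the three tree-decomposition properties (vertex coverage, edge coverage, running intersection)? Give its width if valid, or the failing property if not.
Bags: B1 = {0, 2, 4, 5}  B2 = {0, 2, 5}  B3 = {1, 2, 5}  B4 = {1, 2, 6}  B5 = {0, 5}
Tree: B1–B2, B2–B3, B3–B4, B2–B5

No — vertex 3 appears in no bag.

A tree decomposition must satisfy three properties: every vertex lies in some bag; for every edge, both endpoints lie together in some bag; and for every vertex, the bags containing it form a connected subtree. Here vertex 3 appears in no bag, so the decomposition is invalid.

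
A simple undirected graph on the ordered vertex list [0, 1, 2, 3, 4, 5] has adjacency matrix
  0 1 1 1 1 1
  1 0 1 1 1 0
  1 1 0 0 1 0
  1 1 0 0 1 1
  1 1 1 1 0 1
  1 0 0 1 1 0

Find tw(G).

3

A width-3 tree decomposition is:
Bags: B1 = {0, 1, 3, 4}  B2 = {0, 3, 4, 5}  B3 = {0, 1, 2, 4}
Tree: B1–B2, B1–B3
Each bag holds 4 vertices, so the decomposition has width 3, which upper-bounds the treewidth. On the other hand G contains the 4-clique {0, 1, 2, 4}. A clique must lie in a single bag of any decomposition, so no decomposition can have width below 3. Hence tw(G) = 3 exactly.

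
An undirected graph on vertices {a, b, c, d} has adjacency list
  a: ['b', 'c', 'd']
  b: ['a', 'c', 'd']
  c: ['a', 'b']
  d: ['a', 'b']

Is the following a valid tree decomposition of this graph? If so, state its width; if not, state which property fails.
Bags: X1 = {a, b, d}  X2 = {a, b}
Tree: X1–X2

A tree decomposition must satisfy three properties: every vertex lies in some bag; for every edge, both endpoints lie together in some bag; and for every vertex, the bags containing it form a connected subtree. Here vertex c appears in no bag, so the decomposition is invalid.

No — vertex c appears in no bag.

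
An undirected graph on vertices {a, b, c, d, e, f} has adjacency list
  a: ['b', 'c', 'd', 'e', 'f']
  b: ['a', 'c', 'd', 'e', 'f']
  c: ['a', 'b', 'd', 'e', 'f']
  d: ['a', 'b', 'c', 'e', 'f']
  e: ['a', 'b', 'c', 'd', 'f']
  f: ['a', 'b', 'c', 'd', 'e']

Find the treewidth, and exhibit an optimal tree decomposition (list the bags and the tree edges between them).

Treewidth 5.
One optimal decomposition is:
Bags: B1 = {a, b, c, d, e, f}
Tree: (single bag)

A single bag containing all 6 vertices is trivially a valid decomposition of width 5. Conversely, {a, b, c, d, e, f} is a clique of size 6, and the vertices of any clique must share a bag in every tree decomposition; so some bag has ≥ 6 vertices and tw(G) ≥ 5. Hence tw(G) = 5 exactly.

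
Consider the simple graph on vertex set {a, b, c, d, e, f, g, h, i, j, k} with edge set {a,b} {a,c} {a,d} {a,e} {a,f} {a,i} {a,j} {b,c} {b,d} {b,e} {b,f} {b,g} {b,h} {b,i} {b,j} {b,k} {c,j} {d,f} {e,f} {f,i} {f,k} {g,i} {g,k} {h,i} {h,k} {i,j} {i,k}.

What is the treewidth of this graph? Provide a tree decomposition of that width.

Treewidth 3.
One such decomposition:
Bags: B1 = {a, b, e, f}  B2 = {a, b, f, i}  B3 = {a, b, i, j}  B4 = {b, f, i, k}  B5 = {b, g, i, k}  B6 = {b, h, i, k}  B7 = {a, b, d, f}  B8 = {a, b, c, j}
Tree: B1–B2, B2–B3, B2–B4, B4–B5, B4–B6, B1–B7, B3–B8

Every bag has size at most 4, so the width is 4 − 1 = 3 and tw(G) ≤ 3. For the lower bound, the 4 vertices {a, b, d, f} are pairwise adjacent, and any tree decomposition puts a clique entirely inside one bag — forcing width ≥ 3. Combining the bounds, tw(G) = 3.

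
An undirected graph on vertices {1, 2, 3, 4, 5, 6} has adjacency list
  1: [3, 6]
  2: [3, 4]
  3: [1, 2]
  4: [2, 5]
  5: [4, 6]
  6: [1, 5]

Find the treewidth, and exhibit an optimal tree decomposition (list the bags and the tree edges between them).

Treewidth 2.
One such decomposition:
Bags: B1 = {1, 5, 6}  B2 = {1, 4, 5}  B3 = {1, 2, 4}  B4 = {1, 2, 3}
Tree: B1–B2, B2–B3, B3–B4

Every bag has size at most 3, so the width is 3 − 1 = 2 and tw(G) ≤ 2. Since 1–6–5–4–2–3–1 is a cycle in G, G is not acyclic. Forests are exactly the graphs of treewidth ≤ 1, so tw(G) ≥ 2. The upper and lower bounds meet at 2, so that is the treewidth.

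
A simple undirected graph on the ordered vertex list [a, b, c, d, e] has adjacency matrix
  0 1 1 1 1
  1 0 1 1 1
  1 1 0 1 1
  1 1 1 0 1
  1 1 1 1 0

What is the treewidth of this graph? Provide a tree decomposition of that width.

Treewidth 4.
One optimal decomposition is:
Bags: B1 = {a, b, c, d, e}
Tree: (single bag)

A single bag containing all 5 vertices is trivially a valid decomposition of width 4. On the other hand G contains the 5-clique {a, b, c, d, e}. A clique must lie in a single bag of any decomposition, so no decomposition can have width below 4. Hence tw(G) = 4 exactly.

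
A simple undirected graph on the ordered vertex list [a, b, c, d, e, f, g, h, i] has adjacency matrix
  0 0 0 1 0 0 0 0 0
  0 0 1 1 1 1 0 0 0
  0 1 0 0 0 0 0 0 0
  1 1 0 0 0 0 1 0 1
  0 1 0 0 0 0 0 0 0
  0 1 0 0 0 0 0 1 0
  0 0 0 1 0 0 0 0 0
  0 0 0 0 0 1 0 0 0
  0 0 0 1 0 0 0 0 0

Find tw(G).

1

A width-1 tree decomposition is:
Bags: B1 = {b, d}  B2 = {d, g}  B3 = {b, e}  B4 = {b, c}  B5 = {b, f}  B6 = {f, h}  B7 = {a, d}  B8 = {d, i}
Tree: B1–B2, B1–B3, B3–B4, B3–B5, B5–B6, B2–B7, B7–B8
Every bag has size at most 2, so the width is 2 − 1 = 1 and tw(G) ≤ 1. Any graph with an edge has treewidth ≥ 1, and G has the edge b–d. Combining the bounds, tw(G) = 1.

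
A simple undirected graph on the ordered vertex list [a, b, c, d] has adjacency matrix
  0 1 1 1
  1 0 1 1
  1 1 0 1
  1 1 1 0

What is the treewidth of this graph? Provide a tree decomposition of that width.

A single bag containing all 4 vertices is trivially a valid decomposition of width 3. On the other hand G contains the 4-clique {a, b, c, d}. A clique must lie in a single bag of any decomposition, so no decomposition can have width below 3. Hence tw(G) = 3 exactly.

Treewidth 3.
One optimal decomposition is:
Bags: B1 = {a, b, c, d}
Tree: (single bag)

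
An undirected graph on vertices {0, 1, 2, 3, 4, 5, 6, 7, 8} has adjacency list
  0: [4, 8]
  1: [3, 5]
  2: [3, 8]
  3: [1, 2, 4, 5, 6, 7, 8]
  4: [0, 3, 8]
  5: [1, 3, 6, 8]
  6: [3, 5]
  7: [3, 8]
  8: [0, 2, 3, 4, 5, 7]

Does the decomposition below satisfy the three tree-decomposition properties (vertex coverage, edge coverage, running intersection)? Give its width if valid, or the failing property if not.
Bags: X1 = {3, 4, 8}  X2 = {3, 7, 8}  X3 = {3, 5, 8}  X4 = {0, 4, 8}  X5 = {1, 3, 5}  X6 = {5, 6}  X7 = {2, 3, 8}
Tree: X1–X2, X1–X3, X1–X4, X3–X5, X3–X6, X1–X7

A tree decomposition must satisfy three properties: every vertex lies in some bag; for every edge, both endpoints lie together in some bag; and for every vertex, the bags containing it form a connected subtree. Here edge (3,6) lies in no bag, so the decomposition is invalid.

No — edge (3,6) lies in no bag.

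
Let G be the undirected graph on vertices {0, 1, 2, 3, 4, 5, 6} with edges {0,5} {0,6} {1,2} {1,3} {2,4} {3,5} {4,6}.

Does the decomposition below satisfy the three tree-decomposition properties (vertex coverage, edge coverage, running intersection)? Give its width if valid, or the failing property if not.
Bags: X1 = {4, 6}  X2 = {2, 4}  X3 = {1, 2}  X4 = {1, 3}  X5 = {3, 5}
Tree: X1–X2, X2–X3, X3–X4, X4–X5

No — vertex 0 appears in no bag.

A tree decomposition must satisfy three properties: every vertex lies in some bag; for every edge, both endpoints lie together in some bag; and for every vertex, the bags containing it form a connected subtree. Here vertex 0 appears in no bag, so the decomposition is invalid.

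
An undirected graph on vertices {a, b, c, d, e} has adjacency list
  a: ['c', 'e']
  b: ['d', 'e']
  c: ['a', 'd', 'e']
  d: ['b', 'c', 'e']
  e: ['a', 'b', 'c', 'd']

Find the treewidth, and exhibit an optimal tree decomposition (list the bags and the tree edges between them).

Treewidth 2.
One optimal decomposition is:
Bags: B1 = {a, c, e}  B2 = {c, d, e}  B3 = {b, d, e}
Tree: B1–B2, B2–B3

The largest bag has 3 vertices, giving width 2; this decomposition certifies tw(G) ≤ 2. Conversely, {c, d, e} is a clique of size 3, and the vertices of any clique must share a bag in every tree decomposition; so some bag has ≥ 3 vertices and tw(G) ≥ 2. Hence tw(G) = 2 exactly.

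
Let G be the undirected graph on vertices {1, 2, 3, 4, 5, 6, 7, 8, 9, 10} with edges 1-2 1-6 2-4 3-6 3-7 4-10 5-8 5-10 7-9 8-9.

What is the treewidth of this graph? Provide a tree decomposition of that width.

The largest bag has 3 vertices, giving width 2; this decomposition certifies tw(G) ≤ 2. For the lower bound, G contains the cycle 8–9–7–3–6–1–2–4–10–5–8, so G is not a forest; only forests have treewidth ≤ 1, hence tw(G) ≥ 2. Therefore the treewidth is 2.

Treewidth 2.
Bags: B1 = {7, 8, 9}  B2 = {3, 7, 8}  B3 = {3, 6, 8}  B4 = {1, 6, 8}  B5 = {1, 2, 8}  B6 = {2, 4, 8}  B7 = {4, 8, 10}  B8 = {5, 8, 10}
Tree: B1–B2, B2–B3, B3–B4, B4–B5, B5–B6, B6–B7, B7–B8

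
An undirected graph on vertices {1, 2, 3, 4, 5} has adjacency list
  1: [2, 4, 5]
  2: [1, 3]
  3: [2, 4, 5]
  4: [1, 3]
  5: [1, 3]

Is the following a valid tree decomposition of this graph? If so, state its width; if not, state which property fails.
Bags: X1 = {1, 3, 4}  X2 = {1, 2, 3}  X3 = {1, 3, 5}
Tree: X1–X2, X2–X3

Yes; width 2.

Every vertex of G appears in some bag (union = {1, 2, 3, 4, 5}); every edge is covered by a bag; and for each vertex v the set of bags containing v is connected in the bag tree. The decomposition is therefore valid. The largest bag has 3 vertices, so the width is 2.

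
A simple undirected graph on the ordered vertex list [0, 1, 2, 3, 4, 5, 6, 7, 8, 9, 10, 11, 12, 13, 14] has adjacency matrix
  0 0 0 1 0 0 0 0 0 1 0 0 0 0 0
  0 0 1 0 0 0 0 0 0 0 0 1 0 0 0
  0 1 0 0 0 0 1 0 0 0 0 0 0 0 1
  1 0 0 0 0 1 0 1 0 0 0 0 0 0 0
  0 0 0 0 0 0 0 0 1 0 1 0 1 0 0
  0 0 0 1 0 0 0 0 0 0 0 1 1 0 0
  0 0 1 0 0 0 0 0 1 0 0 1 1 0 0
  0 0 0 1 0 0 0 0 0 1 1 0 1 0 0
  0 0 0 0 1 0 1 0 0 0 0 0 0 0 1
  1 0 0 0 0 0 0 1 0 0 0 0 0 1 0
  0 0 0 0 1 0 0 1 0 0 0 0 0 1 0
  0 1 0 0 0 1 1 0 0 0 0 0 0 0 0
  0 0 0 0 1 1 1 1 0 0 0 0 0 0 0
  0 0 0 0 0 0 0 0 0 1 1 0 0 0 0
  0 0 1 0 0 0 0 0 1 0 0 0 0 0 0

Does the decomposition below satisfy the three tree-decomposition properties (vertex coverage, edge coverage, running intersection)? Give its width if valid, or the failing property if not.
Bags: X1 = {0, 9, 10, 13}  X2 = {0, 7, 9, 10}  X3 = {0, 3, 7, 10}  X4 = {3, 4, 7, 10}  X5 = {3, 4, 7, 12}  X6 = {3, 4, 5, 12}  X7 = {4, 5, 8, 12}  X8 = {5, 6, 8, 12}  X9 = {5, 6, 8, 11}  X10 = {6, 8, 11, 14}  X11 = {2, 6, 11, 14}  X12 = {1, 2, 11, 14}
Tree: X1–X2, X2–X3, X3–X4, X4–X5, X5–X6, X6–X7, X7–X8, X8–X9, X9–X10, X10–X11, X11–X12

Yes; width 3.

Vertex coverage: the bags together contain {0, 1, 2, 3, 4, 5, 6, 7, 8, 9, 10, 11, 12, 13, 14}, the full vertex set. Edge coverage: each edge of G has both endpoints in at least one bag. Running intersection: for every vertex, the bags containing it form a connected subtree. All three properties hold, so this is a valid tree decomposition of width max|bag| − 1 = 3, and hence tw(G) ≤ 3.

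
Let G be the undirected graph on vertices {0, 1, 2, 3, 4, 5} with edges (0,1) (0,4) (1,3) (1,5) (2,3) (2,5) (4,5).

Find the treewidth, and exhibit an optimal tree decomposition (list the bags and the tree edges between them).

Every bag has size at most 3, so the width is 3 − 1 = 2 and tw(G) ≤ 2. Since 4–0–1–5–4 is a cycle in G, G is not acyclic. Forests are exactly the graphs of treewidth ≤ 1, so tw(G) ≥ 2. Combining the bounds, tw(G) = 2.

Treewidth 2.
One optimal decomposition is:
Bags: B1 = {0, 4, 5}  B2 = {0, 1, 5}  B3 = {1, 2, 5}  B4 = {1, 2, 3}
Tree: B1–B2, B2–B3, B3–B4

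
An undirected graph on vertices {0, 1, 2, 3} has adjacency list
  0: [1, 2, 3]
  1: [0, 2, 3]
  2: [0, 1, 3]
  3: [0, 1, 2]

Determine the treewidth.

A width-3 tree decomposition is:
Bags: B1 = {0, 1, 2, 3}
Tree: (single bag)
With just one bag of size 4, the width is 4 − 1 = 3, so tw(G) ≤ 3. On the other hand G contains the 4-clique {0, 1, 2, 3}. A clique must lie in a single bag of any decomposition, so no decomposition can have width below 3. The upper and lower bounds meet at 3, so that is the treewidth.

3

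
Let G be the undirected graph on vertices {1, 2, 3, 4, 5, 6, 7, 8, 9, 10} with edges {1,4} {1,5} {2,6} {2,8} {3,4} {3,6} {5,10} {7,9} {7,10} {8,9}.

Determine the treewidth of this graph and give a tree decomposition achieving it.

Treewidth 2.
One such decomposition:
Bags: B1 = {1, 3, 4}  B2 = {1, 3, 5}  B3 = {3, 5, 10}  B4 = {3, 7, 10}  B5 = {3, 7, 9}  B6 = {3, 8, 9}  B7 = {2, 3, 8}  B8 = {2, 3, 6}
Tree: B1–B2, B2–B3, B3–B4, B4–B5, B5–B6, B6–B7, B7–B8

Each bag holds 3 vertices, so the decomposition has width 2, which upper-bounds the treewidth. Since 3–4–1–5–10–7–9–8–2–6–3 is a cycle in G, G is not acyclic. Forests are exactly the graphs of treewidth ≤ 1, so tw(G) ≥ 2. Therefore the treewidth is 2.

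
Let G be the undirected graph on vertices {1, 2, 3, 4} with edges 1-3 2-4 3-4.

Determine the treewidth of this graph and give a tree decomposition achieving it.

Treewidth 1.
Bags: B1 = {2, 4}  B2 = {3, 4}  B3 = {1, 3}
Tree: B1–B2, B2–B3

Each bag holds 2 vertices, so the decomposition has width 1, which upper-bounds the treewidth. Since G has at least one edge (e.g. 2–4), it is not an edgeless graph, so tw(G) ≥ 1. The upper and lower bounds meet at 1, so that is the treewidth.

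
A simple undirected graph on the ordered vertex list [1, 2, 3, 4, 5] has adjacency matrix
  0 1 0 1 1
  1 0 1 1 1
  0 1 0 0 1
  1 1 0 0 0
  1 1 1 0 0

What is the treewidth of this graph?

2

A width-2 tree decomposition is:
Bags: B1 = {2, 3, 5}  B2 = {1, 2, 5}  B3 = {1, 2, 4}
Tree: B1–B2, B2–B3
The largest bag has 3 vertices, giving width 2; this decomposition certifies tw(G) ≤ 2. Conversely, {1, 2, 4} is a clique of size 3, and the vertices of any clique must share a bag in every tree decomposition; so some bag has ≥ 3 vertices and tw(G) ≥ 2. Therefore the treewidth is 2.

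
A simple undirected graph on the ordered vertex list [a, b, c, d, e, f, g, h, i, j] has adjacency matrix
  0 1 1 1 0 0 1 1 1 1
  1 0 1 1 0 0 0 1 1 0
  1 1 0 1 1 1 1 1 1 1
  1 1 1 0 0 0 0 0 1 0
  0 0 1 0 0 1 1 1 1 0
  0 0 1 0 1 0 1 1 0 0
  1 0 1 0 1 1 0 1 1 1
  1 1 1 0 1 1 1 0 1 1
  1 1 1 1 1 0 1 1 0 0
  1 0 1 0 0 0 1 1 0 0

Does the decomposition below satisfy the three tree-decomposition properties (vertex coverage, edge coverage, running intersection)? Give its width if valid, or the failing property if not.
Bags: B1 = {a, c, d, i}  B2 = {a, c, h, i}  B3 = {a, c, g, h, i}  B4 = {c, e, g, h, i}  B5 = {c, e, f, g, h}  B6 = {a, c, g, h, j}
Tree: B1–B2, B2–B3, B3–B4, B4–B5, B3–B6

A tree decomposition must satisfy three properties: every vertex lies in some bag; for every edge, both endpoints lie together in some bag; and for every vertex, the bags containing it form a connected subtree. Here vertex b appears in no bag, so the decomposition is invalid.

No — vertex b appears in no bag.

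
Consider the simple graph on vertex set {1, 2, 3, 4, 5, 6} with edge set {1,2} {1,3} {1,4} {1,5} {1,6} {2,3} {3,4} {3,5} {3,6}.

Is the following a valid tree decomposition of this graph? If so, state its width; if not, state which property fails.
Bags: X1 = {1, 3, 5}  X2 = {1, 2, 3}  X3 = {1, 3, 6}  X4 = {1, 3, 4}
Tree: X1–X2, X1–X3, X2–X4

Yes; width 2.

Every vertex of G appears in some bag (union = {1, 2, 3, 4, 5, 6}); every edge is covered by a bag; and for each vertex v the set of bags containing v is connected in the bag tree. The decomposition is therefore valid. The largest bag has 3 vertices, so the width is 2.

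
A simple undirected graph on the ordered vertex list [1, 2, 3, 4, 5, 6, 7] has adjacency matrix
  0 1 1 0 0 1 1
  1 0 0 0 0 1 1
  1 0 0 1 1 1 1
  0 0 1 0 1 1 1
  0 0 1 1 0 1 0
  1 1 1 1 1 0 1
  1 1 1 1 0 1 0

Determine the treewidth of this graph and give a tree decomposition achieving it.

Treewidth 3.
One optimal decomposition is:
Bags: B1 = {3, 4, 6, 7}  B2 = {3, 4, 5, 6}  B3 = {1, 3, 6, 7}  B4 = {1, 2, 6, 7}
Tree: B1–B2, B1–B3, B3–B4

Each bag holds 4 vertices, so the decomposition has width 3, which upper-bounds the treewidth. On the other hand G contains the 4-clique {1, 2, 6, 7}. A clique must lie in a single bag of any decomposition, so no decomposition can have width below 3. Therefore the treewidth is 3.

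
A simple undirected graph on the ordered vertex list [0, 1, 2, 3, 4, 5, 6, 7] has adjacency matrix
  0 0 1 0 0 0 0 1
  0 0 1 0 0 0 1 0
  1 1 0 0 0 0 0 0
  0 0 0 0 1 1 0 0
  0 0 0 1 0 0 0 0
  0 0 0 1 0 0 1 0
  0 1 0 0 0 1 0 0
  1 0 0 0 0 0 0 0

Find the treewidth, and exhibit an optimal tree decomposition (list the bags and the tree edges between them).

Treewidth 1.
One optimal decomposition is:
Bags: B1 = {3, 4}  B2 = {3, 5}  B3 = {5, 6}  B4 = {1, 6}  B5 = {1, 2}  B6 = {0, 2}  B7 = {0, 7}
Tree: B1–B2, B2–B3, B3–B4, B4–B5, B5–B6, B6–B7

The largest bag has 2 vertices, giving width 1; this decomposition certifies tw(G) ≤ 1. Since G has at least one edge (e.g. 4–3), it is not an edgeless graph, so tw(G) ≥ 1. Combining the bounds, tw(G) = 1.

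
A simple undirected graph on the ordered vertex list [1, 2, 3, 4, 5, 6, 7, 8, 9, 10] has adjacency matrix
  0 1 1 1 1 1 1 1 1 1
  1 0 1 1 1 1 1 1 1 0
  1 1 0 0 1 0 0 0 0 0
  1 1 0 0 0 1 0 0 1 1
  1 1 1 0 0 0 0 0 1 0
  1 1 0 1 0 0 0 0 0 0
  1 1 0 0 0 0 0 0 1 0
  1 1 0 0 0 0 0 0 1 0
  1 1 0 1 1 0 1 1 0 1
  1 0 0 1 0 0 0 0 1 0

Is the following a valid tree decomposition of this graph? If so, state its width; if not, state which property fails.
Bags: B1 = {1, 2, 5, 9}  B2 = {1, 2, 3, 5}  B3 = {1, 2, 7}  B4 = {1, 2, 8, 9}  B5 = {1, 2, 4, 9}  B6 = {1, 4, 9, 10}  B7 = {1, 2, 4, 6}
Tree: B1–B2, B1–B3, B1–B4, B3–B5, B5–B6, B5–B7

No — edge (9,7) lies in no bag.

A tree decomposition must satisfy three properties: every vertex lies in some bag; for every edge, both endpoints lie together in some bag; and for every vertex, the bags containing it form a connected subtree. Here edge (9,7) lies in no bag, so the decomposition is invalid.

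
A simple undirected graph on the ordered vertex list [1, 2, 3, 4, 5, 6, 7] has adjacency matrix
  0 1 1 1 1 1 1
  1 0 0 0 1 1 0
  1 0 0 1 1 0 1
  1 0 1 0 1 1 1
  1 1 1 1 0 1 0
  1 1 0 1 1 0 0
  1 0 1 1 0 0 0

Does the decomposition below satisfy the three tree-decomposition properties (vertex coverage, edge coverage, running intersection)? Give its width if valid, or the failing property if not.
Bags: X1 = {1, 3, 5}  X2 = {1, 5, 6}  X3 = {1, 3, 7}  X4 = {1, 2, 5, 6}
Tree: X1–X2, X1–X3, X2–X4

A tree decomposition must satisfy three properties: every vertex lies in some bag; for every edge, both endpoints lie together in some bag; and for every vertex, the bags containing it form a connected subtree. Here vertex 4 appears in no bag, so the decomposition is invalid.

No — vertex 4 appears in no bag.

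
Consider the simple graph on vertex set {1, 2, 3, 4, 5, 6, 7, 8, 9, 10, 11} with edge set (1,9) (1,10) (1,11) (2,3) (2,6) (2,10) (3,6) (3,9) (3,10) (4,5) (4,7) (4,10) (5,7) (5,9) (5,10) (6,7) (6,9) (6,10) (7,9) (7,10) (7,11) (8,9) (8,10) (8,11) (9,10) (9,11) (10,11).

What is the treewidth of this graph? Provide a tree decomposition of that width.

Every bag has size at most 4, so the width is 4 − 1 = 3 and tw(G) ≤ 3. For the lower bound, the 4 vertices {8, 9, 10, 11} are pairwise adjacent, and any tree decomposition puts a clique entirely inside one bag — forcing width ≥ 3. Hence tw(G) = 3 exactly.

Treewidth 3.
One optimal decomposition is:
Bags: B1 = {3, 6, 9, 10}  B2 = {6, 7, 9, 10}  B3 = {5, 7, 9, 10}  B4 = {2, 3, 6, 10}  B5 = {7, 9, 10, 11}  B6 = {4, 5, 7, 10}  B7 = {8, 9, 10, 11}  B8 = {1, 9, 10, 11}
Tree: B1–B2, B2–B3, B1–B4, B2–B5, B3–B6, B5–B7, B5–B8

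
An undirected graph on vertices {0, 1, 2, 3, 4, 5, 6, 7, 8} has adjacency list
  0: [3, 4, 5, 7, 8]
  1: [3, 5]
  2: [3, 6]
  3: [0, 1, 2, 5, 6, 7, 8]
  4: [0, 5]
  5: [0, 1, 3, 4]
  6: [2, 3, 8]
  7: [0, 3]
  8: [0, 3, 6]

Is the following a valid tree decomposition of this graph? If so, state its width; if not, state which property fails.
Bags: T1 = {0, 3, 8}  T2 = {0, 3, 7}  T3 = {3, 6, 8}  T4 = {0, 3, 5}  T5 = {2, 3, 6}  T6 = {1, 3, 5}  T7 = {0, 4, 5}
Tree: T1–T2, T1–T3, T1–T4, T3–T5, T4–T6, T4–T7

Every vertex of G appears in some bag (union = {0, 1, 2, 3, 4, 5, 6, 7, 8}); every edge is covered by a bag; and for each vertex v the set of bags containing v is connected in the bag tree. The decomposition is therefore valid. The largest bag has 3 vertices, so the width is 2.

Yes; width 2.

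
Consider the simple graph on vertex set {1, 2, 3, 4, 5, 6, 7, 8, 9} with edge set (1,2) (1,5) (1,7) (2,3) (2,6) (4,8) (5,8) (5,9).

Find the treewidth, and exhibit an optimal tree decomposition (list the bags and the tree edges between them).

Treewidth 1.
One optimal decomposition is:
Bags: B1 = {1, 2}  B2 = {1, 5}  B3 = {2, 3}  B4 = {5, 8}  B5 = {4, 8}  B6 = {2, 6}  B7 = {5, 9}  B8 = {1, 7}
Tree: B1–B2, B1–B3, B2–B4, B4–B5, B1–B6, B4–B7, B1–B8

The largest bag has 2 vertices, giving width 1; this decomposition certifies tw(G) ≤ 1. G has an edge, so its treewidth is at least 1. Therefore the treewidth is 1.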